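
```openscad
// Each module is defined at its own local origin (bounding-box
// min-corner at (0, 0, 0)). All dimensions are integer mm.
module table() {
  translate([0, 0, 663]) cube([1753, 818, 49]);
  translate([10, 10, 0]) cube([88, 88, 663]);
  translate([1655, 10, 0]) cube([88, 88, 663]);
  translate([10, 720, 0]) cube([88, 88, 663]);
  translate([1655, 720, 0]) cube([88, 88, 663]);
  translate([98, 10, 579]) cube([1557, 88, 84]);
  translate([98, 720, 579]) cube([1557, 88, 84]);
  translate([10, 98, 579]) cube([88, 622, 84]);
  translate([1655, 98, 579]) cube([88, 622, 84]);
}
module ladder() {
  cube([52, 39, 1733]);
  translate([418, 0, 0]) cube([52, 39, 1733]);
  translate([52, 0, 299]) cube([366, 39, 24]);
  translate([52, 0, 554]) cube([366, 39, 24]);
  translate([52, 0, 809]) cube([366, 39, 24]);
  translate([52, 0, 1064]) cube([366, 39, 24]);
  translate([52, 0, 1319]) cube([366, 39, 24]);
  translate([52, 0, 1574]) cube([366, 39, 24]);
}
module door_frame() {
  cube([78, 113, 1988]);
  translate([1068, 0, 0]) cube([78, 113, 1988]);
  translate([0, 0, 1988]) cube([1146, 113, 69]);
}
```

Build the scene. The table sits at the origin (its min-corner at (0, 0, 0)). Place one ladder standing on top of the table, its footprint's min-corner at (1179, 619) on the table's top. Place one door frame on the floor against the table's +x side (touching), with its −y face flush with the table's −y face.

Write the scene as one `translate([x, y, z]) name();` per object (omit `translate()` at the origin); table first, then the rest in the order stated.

table();
translate([1179, 619, 712]) ladder();
translate([1753, 0, 0]) door_frame();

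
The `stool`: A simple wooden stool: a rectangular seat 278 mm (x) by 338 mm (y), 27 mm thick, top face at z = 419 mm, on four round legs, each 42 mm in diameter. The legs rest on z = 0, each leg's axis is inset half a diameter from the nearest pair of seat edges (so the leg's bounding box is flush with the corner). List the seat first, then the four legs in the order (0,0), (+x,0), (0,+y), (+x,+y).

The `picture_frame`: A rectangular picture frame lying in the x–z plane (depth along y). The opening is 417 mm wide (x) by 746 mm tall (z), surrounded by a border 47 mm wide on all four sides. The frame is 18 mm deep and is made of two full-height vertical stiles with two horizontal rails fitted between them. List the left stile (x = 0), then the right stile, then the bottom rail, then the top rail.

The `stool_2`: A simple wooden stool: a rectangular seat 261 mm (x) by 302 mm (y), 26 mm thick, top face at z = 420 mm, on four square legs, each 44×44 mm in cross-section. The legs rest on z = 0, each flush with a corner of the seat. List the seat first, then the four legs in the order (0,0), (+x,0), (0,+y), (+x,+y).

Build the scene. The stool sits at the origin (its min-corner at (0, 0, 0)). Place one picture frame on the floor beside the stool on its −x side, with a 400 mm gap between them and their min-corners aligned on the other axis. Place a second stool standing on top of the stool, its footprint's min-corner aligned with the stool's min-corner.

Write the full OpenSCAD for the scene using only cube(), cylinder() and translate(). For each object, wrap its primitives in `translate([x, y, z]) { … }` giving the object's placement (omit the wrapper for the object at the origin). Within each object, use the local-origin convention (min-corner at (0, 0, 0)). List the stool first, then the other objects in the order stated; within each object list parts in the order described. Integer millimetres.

translate([0, 0, 392]) cube([278, 338, 27]);
translate([21, 21, 0]) cylinder(h = 392, r = 21);
translate([257, 21, 0]) cylinder(h = 392, r = 21);
translate([21, 317, 0]) cylinder(h = 392, r = 21);
translate([257, 317, 0]) cylinder(h = 392, r = 21);
translate([-911, 0, 0]) {
  cube([47, 18, 840]);
  translate([464, 0, 0]) cube([47, 18, 840]);
  translate([47, 0, 0]) cube([417, 18, 47]);
  translate([47, 0, 793]) cube([417, 18, 47]);
}
translate([0, 0, 419]) {
  translate([0, 0, 394]) cube([261, 302, 26]);
  cube([44, 44, 394]);
  translate([217, 0, 0]) cube([44, 44, 394]);
  translate([0, 258, 0]) cube([44, 44, 394]);
  translate([217, 258, 0]) cube([44, 44, 394]);
}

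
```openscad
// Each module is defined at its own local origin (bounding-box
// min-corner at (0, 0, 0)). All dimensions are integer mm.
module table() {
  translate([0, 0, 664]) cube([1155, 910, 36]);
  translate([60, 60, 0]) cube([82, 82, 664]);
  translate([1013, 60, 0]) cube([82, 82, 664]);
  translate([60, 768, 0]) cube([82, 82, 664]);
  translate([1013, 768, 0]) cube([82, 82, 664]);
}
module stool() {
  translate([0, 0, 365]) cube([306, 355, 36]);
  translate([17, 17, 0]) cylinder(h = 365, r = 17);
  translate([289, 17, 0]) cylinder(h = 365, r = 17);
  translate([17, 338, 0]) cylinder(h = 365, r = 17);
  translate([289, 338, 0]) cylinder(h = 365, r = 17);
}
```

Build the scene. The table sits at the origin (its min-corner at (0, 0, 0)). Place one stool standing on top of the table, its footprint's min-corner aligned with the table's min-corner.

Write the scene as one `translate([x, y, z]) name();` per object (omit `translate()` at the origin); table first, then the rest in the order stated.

table();
translate([0, 0, 700]) stool();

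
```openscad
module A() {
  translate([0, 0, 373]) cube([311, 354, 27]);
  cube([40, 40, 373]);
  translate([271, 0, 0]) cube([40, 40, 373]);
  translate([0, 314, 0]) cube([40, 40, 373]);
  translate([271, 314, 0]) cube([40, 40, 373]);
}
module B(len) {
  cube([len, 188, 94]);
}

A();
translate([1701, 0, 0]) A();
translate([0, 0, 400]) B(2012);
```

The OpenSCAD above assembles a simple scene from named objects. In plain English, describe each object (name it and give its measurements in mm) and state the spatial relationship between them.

A is a simple wooden stool: a rectangular seat 311 mm (x) by 354 mm (y), 27 mm thick, top face at z = 400 mm, on four square legs, each 40×40 mm in cross-section. The legs rest on z = 0, each flush with a corner of the seat.

B is a rectangular beam 2012 mm long (x), 188 mm deep (y), 94 mm thick (z).

The beam spans the tops of two stools placed 1390 mm apart, resting at z = 400 mm.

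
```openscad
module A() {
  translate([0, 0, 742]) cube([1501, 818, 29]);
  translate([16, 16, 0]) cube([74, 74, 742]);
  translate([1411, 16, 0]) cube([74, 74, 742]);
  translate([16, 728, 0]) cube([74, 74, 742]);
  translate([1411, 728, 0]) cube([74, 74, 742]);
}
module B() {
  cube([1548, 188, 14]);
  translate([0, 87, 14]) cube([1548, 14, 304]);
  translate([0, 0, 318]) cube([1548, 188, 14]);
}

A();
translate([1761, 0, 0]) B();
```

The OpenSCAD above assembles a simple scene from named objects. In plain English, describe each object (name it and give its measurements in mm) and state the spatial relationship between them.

A is a table with a 1501×818 mm rectangular top, 29 mm thick, top surface at z = 771 mm, supported by four 74×74 mm square legs, each inset 16 mm from the nearest pair of top edges, running from the floor.

B is an I-beam lying along x, 1548 mm long. Overall section height 332 mm. Two flanges 188 mm wide (y) and 14 mm thick, one on the floor and one at the top; a web 14 mm thick runs between them, centred on the flange width.

The I-beam is on the floor beside the table on its +x side.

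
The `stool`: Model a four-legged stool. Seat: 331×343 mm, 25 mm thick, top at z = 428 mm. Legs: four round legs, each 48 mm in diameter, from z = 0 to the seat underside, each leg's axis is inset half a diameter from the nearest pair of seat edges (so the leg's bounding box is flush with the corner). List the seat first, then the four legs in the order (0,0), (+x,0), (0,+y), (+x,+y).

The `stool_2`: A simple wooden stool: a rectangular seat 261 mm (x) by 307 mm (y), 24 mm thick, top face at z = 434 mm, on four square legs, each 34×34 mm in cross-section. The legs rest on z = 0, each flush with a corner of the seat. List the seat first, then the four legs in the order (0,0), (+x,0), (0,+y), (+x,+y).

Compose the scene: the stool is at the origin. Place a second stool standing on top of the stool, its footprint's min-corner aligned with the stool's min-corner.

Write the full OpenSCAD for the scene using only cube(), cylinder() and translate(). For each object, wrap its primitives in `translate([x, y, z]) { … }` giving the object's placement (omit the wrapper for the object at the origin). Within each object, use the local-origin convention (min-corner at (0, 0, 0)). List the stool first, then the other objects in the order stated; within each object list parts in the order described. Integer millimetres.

translate([0, 0, 403]) cube([331, 343, 25]);
translate([24, 24, 0]) cylinder(h = 403, r = 24);
translate([307, 24, 0]) cylinder(h = 403, r = 24);
translate([24, 319, 0]) cylinder(h = 403, r = 24);
translate([307, 319, 0]) cylinder(h = 403, r = 24);
translate([0, 0, 428]) {
  translate([0, 0, 410]) cube([261, 307, 24]);
  cube([34, 34, 410]);
  translate([227, 0, 0]) cube([34, 34, 410]);
  translate([0, 273, 0]) cube([34, 34, 410]);
  translate([227, 273, 0]) cube([34, 34, 410]);
}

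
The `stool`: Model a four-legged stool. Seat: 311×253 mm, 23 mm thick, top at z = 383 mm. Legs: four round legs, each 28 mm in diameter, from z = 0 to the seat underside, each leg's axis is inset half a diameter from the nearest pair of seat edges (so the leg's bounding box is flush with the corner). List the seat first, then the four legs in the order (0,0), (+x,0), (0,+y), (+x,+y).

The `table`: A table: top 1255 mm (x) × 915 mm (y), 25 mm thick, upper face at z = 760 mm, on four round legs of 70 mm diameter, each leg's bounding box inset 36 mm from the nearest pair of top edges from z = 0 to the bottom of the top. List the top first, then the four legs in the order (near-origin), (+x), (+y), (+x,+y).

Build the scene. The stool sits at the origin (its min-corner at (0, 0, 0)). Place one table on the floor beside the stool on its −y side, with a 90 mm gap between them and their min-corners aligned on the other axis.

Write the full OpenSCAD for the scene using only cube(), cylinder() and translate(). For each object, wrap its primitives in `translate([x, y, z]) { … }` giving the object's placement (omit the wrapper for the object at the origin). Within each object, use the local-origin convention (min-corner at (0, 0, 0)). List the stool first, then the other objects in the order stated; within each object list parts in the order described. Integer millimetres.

translate([0, 0, 360]) cube([311, 253, 23]);
translate([14, 14, 0]) cylinder(h = 360, r = 14);
translate([297, 14, 0]) cylinder(h = 360, r = 14);
translate([14, 239, 0]) cylinder(h = 360, r = 14);
translate([297, 239, 0]) cylinder(h = 360, r = 14);
translate([0, -1005, 0]) {
  translate([0, 0, 735]) cube([1255, 915, 25]);
  translate([71, 71, 0]) cylinder(h = 735, r = 35);
  translate([1184, 71, 0]) cylinder(h = 735, r = 35);
  translate([71, 844, 0]) cylinder(h = 735, r = 35);
  translate([1184, 844, 0]) cylinder(h = 735, r = 35);
}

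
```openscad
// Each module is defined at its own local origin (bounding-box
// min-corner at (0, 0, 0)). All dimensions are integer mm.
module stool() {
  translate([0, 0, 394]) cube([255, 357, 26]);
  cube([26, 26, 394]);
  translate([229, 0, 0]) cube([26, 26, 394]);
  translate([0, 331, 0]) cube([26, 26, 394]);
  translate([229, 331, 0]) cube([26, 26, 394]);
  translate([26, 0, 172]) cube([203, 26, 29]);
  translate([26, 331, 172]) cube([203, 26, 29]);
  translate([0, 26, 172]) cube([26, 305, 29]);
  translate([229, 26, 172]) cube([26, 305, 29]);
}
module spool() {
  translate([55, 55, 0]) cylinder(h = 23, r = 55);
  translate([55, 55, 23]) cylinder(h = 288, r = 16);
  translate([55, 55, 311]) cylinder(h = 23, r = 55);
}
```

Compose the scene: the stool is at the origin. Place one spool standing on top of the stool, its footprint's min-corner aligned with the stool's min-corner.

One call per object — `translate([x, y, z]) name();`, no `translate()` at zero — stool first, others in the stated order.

stool();
translate([0, 0, 420]) spool();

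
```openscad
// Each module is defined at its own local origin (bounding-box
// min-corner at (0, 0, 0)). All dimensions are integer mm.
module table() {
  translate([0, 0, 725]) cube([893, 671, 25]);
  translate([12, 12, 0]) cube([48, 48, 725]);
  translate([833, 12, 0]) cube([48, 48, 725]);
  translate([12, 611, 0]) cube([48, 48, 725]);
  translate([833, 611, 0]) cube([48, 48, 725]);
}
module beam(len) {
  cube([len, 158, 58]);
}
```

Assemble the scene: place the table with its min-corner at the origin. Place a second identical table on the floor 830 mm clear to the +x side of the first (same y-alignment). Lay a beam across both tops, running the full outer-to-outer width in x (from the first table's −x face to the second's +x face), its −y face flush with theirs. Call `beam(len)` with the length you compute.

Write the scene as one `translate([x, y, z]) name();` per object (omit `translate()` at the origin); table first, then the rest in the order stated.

table();
translate([1723, 0, 0]) table();
translate([0, 0, 750]) beam(2616);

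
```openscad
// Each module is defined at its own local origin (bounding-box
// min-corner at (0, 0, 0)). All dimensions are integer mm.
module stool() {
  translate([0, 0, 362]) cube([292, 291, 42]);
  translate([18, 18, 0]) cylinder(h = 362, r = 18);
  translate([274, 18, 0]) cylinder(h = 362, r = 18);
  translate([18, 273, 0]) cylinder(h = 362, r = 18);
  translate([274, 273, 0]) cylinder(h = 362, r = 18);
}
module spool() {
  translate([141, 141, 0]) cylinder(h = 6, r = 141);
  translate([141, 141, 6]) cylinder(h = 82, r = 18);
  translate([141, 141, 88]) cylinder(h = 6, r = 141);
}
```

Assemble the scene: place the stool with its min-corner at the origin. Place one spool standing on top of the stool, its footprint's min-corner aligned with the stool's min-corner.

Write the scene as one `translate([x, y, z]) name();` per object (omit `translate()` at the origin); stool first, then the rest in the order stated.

stool();
translate([0, 0, 404]) spool();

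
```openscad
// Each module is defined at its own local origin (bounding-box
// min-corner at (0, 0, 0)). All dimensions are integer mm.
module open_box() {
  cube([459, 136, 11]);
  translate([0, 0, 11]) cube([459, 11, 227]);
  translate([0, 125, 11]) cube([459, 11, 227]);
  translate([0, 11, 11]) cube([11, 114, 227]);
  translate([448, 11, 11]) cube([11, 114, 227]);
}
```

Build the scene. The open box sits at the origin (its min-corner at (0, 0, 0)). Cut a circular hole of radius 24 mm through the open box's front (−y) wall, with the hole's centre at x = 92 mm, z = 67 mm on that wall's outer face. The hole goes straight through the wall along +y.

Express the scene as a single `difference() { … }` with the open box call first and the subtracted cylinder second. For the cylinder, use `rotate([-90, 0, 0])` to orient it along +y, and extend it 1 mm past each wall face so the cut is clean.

difference() {
  open_box();
  translate([92, -1, 67]) rotate([-90, 0, 0]) cylinder(h = 13, r = 24);
}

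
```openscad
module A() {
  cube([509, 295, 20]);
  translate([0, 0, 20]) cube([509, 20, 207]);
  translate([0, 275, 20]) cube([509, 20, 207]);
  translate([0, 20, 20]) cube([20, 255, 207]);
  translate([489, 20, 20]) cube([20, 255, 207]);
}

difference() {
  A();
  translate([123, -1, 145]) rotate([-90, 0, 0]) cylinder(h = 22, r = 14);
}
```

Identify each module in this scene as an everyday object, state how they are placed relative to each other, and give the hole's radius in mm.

A is an open box. The open box has a circular hole through its front wall. The hole's radius is 14 mm.

The subtracted cylinder has r = 14 mm.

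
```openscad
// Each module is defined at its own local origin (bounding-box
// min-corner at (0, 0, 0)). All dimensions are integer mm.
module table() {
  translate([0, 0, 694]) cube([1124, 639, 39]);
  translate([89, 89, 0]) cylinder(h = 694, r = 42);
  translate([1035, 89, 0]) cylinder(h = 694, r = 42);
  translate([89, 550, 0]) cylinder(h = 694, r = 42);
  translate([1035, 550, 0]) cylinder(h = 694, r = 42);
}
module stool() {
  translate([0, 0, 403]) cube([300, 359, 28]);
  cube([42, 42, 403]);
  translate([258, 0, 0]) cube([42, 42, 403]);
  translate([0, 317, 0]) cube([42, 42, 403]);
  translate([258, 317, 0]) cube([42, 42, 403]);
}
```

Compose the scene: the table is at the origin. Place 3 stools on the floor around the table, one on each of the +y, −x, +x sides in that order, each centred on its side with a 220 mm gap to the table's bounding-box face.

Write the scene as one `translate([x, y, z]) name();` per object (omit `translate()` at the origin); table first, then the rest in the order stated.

table();
translate([412, 859, 0]) stool();
translate([-520, 140, 0]) stool();
translate([1344, 140, 0]) stool();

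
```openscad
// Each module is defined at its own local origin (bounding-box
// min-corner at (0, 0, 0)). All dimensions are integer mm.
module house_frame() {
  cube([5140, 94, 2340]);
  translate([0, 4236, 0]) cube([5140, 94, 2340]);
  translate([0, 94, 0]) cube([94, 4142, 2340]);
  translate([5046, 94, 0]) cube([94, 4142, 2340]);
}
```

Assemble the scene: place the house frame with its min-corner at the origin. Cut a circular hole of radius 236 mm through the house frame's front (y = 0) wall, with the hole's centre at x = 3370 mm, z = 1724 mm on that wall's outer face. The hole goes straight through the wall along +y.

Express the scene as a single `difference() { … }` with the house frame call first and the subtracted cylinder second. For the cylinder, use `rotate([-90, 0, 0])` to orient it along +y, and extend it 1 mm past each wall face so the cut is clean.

difference() {
  house_frame();
  translate([3370, -1, 1724]) rotate([-90, 0, 0]) cylinder(h = 96, r = 236);
}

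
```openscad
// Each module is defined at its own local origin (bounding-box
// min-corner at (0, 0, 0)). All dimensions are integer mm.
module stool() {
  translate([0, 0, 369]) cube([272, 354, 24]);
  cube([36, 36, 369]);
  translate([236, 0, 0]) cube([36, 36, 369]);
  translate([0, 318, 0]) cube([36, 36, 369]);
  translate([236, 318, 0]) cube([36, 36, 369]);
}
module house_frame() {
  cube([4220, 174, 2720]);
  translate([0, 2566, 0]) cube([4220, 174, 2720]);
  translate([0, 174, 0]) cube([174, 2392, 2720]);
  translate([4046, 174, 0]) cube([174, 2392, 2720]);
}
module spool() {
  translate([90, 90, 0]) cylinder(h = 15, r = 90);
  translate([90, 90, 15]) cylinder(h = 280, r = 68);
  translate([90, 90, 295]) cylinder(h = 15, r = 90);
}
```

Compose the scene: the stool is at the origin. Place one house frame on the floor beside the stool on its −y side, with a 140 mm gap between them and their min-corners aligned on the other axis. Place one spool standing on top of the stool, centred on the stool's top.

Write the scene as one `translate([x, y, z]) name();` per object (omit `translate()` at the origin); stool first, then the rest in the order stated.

stool();
translate([0, -2880, 0]) house_frame();
translate([46, 87, 393]) spool();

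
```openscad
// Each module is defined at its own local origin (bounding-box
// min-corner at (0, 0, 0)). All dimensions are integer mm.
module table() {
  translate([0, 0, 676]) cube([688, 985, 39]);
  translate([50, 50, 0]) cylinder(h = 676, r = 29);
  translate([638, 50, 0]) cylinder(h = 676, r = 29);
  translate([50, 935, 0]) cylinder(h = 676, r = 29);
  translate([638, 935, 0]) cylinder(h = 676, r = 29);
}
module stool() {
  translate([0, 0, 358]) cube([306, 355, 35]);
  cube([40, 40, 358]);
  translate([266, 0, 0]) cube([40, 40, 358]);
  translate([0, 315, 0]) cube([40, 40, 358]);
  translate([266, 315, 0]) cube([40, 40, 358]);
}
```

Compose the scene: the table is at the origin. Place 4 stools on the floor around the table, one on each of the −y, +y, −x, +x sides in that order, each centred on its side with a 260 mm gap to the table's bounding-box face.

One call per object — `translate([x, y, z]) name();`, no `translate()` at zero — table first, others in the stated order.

table();
translate([191, -615, 0]) stool();
translate([191, 1245, 0]) stool();
translate([-566, 315, 0]) stool();
translate([948, 315, 0]) stool();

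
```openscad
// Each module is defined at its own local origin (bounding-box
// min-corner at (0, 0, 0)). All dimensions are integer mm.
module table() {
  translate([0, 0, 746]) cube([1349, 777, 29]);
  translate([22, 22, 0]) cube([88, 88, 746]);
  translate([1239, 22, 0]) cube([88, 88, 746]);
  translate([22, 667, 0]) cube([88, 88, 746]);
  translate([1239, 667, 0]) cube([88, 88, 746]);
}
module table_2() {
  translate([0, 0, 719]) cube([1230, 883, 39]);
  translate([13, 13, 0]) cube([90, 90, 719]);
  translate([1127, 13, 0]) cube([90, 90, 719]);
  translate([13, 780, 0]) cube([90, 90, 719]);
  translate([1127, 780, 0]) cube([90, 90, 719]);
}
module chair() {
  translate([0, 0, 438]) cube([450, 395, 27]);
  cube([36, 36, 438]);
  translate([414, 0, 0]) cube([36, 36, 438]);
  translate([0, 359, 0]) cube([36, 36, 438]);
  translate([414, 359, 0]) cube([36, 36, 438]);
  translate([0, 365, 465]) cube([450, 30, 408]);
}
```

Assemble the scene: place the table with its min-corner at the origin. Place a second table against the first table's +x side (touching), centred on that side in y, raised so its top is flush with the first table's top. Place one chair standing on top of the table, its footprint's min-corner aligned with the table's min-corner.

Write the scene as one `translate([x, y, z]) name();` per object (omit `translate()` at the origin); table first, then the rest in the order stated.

table();
translate([1349, -53, 17]) table_2();
translate([0, 0, 775]) chair();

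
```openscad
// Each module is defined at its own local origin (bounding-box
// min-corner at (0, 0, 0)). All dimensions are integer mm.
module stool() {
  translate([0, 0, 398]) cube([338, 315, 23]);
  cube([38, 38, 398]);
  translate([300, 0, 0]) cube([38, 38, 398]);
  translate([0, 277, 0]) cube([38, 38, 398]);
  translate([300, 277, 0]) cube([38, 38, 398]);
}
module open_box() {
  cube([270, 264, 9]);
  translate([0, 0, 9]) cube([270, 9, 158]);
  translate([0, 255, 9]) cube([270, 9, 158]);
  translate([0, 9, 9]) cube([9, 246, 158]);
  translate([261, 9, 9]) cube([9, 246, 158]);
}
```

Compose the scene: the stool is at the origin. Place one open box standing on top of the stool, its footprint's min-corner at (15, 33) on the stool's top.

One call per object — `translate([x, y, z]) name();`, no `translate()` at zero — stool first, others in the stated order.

stool();
translate([15, 33, 421]) open_box();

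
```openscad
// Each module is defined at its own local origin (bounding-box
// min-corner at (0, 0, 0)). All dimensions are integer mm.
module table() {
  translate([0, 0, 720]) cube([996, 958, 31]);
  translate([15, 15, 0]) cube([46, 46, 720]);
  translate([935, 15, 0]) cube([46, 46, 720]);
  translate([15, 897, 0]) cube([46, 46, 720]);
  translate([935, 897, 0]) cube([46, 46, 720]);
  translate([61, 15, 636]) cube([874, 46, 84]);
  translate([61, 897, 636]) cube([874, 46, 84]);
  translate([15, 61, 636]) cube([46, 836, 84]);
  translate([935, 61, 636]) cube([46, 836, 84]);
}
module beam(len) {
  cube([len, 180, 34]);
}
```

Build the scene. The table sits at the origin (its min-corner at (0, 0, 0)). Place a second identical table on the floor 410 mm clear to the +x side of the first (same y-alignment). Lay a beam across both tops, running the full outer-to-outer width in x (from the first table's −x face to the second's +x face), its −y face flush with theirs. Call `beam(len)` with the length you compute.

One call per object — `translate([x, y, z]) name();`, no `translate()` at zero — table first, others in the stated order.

table();
translate([1406, 0, 0]) table();
translate([0, 0, 751]) beam(2402);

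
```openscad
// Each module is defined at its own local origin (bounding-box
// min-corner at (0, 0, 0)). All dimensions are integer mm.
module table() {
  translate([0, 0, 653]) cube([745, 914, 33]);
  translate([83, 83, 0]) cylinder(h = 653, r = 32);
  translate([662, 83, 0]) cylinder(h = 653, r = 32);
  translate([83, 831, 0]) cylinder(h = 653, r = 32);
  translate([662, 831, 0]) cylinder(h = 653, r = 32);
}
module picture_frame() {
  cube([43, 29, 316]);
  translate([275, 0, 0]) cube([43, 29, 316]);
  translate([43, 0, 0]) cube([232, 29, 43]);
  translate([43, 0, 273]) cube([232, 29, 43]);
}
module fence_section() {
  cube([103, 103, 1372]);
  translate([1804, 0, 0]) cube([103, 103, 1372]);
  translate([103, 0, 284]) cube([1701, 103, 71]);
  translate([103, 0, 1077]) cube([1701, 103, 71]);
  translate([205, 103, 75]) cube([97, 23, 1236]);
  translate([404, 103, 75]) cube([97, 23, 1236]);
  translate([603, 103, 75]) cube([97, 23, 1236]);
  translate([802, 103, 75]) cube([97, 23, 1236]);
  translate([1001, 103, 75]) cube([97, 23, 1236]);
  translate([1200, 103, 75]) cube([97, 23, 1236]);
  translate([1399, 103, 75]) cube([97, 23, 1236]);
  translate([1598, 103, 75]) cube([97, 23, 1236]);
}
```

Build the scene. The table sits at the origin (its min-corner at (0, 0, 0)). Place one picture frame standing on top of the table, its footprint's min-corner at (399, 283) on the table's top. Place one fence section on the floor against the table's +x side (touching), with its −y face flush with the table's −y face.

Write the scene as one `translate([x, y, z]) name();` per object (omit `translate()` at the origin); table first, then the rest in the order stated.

table();
translate([399, 283, 686]) picture_frame();
translate([745, 0, 0]) fence_section();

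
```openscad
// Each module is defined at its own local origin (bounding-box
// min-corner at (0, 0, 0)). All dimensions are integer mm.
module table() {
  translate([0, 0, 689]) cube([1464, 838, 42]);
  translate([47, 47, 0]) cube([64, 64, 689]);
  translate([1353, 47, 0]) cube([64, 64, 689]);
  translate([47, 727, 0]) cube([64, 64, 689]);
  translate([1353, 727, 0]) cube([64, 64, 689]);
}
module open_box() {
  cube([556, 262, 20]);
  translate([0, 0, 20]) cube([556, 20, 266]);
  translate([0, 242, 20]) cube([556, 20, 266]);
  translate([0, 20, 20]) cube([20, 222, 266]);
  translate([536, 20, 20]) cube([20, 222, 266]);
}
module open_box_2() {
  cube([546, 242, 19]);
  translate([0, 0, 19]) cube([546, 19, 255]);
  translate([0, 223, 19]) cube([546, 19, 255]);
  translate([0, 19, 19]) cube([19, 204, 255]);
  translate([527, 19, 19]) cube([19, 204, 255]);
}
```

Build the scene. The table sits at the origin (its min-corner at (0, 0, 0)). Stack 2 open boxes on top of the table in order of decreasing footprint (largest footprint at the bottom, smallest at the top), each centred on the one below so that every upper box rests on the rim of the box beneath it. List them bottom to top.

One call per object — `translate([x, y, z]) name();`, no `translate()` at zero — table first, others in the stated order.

table();
translate([454, 288, 731]) open_box();
translate([459, 298, 1017]) open_box_2();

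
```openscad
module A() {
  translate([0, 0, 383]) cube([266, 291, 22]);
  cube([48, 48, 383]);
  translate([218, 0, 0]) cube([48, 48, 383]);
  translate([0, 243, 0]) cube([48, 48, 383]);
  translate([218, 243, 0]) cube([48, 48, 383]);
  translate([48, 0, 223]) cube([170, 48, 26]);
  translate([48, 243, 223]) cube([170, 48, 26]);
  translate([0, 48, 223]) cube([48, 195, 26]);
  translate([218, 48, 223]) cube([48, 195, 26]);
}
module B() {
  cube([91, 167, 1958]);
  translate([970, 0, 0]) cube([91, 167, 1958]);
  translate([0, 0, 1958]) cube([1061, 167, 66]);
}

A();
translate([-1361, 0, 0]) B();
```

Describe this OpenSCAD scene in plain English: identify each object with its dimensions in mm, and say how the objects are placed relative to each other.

A is a four-legged stool. The seat is 266×291 mm, 22 mm thick, top at z = 405 mm. It stands on four square legs, each 48×48 mm in cross-section, from z = 0 to the seat underside, each flush with a corner of the seat. Four stretchers, 48 mm wide and 26 mm tall, connect adjacent legs with their undersides at z = 223 mm, each running between the inner faces of the legs it joins and aligned with the legs' outer faces on the other axis.

B is a door frame. The clear opening is 879 mm wide and 1958 mm high. Two 91 mm wide jambs, 167 mm deep, stand either side of the opening from the floor to the top of the opening. A 66 mm thick head sits across the top of both jambs, spanning the full outside width of the frame.

The door frame is on the floor beside the stool on its −x side.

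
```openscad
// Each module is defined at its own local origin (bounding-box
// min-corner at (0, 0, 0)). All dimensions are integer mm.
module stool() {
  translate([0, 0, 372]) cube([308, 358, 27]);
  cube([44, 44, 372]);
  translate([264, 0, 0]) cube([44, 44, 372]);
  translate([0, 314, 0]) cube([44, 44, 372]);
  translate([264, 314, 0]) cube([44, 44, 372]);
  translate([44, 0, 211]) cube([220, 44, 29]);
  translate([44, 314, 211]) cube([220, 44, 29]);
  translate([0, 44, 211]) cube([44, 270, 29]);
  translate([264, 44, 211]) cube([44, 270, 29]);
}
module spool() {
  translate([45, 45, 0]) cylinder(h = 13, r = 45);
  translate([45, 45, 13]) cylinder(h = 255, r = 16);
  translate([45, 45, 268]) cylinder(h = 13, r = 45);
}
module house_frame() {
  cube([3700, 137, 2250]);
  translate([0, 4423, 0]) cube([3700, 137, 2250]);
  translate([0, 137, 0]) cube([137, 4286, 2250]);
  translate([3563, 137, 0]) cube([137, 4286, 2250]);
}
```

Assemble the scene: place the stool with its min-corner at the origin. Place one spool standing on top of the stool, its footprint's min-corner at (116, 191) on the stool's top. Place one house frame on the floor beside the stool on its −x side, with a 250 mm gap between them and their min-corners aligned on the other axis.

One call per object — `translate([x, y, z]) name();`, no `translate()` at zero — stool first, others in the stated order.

stool();
translate([116, 191, 399]) spool();
translate([-3950, 0, 0]) house_frame();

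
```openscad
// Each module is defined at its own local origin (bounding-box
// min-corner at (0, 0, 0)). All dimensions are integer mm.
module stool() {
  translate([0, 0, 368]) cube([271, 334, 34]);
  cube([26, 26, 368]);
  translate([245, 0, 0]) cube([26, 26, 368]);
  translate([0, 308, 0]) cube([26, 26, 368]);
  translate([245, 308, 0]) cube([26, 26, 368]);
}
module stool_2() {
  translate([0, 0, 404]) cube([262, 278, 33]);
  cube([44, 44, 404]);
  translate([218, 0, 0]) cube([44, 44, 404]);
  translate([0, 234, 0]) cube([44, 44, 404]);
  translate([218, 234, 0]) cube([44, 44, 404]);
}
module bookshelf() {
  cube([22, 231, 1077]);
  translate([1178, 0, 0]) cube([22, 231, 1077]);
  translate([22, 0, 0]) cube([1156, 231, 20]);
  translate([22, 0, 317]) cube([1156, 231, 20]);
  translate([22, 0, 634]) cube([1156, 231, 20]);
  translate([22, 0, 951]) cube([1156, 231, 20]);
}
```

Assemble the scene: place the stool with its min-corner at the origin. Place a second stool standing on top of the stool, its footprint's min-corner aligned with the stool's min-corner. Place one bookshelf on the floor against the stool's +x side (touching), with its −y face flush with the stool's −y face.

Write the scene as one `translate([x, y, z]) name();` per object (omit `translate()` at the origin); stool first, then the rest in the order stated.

stool();
translate([0, 0, 402]) stool_2();
translate([271, 0, 0]) bookshelf();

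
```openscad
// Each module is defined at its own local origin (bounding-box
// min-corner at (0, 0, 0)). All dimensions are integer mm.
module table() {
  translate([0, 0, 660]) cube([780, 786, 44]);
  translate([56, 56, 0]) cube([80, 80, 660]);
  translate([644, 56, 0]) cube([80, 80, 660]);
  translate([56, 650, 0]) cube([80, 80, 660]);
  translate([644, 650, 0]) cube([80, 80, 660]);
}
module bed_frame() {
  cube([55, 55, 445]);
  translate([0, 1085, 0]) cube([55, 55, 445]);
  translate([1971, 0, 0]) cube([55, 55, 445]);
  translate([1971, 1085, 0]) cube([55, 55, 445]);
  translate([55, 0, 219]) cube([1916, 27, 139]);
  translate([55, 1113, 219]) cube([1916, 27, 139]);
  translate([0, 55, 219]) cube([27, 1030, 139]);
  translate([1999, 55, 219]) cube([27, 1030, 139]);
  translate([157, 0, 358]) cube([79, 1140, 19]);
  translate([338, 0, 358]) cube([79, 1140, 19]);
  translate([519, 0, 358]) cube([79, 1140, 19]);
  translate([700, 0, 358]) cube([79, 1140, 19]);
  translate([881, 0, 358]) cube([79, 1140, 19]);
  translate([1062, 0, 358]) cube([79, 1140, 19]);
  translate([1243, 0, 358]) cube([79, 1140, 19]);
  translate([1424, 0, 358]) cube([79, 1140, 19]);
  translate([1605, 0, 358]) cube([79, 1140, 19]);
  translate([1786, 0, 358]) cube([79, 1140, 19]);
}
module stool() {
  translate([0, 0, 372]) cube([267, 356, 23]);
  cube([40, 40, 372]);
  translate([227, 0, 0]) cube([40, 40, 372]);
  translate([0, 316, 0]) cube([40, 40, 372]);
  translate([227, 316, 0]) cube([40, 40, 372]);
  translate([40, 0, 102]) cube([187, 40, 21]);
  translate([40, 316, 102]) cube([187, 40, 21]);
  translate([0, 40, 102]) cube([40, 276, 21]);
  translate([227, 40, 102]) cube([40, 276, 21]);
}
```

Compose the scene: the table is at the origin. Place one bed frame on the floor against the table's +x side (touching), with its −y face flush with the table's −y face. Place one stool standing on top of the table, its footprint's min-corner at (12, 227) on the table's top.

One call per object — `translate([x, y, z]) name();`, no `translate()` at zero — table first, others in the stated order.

table();
translate([780, 0, 0]) bed_frame();
translate([12, 227, 704]) stool();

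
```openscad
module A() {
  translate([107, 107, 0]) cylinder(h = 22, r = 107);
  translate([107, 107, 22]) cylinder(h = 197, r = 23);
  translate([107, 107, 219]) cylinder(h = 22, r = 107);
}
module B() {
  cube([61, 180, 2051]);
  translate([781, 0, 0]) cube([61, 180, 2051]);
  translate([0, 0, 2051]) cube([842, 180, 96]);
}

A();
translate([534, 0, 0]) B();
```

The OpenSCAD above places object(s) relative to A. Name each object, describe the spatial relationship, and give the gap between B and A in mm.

A is a spool. B is a door frame. The door frame is on the floor beside the spool on its +x side. The gap between the door frame and the spool is 320 mm.

The door frame's nearest face is 320 mm from the spool's +x face.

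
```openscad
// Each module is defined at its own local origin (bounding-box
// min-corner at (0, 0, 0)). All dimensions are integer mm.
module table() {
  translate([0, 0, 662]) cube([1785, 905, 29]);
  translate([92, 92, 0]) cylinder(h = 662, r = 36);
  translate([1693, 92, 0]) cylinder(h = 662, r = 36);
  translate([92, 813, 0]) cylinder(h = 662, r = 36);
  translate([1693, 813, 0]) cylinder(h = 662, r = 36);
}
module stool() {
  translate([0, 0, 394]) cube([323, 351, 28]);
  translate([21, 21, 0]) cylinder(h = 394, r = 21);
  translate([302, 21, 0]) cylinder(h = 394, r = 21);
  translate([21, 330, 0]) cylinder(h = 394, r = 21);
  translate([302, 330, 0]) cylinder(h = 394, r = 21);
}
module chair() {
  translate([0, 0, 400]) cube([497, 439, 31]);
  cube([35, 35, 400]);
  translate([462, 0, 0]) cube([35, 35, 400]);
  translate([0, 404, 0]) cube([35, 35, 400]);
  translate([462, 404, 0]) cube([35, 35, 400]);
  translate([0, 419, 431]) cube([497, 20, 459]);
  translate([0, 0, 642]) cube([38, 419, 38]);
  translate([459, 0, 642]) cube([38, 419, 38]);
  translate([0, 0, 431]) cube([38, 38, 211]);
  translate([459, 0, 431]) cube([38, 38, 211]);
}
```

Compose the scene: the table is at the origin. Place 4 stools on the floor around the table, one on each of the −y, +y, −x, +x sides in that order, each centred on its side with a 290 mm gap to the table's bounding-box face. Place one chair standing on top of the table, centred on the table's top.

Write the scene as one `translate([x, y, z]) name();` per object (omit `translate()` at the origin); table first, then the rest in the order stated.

table();
translate([731, -641, 0]) stool();
translate([731, 1195, 0]) stool();
translate([-613, 277, 0]) stool();
translate([2075, 277, 0]) stool();
translate([644, 233, 691]) chair();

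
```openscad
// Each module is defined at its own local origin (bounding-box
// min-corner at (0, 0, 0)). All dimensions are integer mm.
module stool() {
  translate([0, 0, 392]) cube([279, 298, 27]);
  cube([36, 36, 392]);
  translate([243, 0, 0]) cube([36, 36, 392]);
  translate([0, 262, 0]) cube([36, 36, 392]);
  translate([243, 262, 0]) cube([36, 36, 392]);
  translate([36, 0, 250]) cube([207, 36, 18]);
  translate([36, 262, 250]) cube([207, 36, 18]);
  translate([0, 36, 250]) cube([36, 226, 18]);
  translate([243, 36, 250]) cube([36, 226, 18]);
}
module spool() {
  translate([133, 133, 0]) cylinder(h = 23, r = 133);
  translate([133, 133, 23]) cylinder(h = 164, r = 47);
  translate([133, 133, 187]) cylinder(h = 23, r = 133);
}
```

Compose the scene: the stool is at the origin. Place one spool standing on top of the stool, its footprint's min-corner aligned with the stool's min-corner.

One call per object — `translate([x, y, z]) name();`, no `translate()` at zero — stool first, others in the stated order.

stool();
translate([0, 0, 419]) spool();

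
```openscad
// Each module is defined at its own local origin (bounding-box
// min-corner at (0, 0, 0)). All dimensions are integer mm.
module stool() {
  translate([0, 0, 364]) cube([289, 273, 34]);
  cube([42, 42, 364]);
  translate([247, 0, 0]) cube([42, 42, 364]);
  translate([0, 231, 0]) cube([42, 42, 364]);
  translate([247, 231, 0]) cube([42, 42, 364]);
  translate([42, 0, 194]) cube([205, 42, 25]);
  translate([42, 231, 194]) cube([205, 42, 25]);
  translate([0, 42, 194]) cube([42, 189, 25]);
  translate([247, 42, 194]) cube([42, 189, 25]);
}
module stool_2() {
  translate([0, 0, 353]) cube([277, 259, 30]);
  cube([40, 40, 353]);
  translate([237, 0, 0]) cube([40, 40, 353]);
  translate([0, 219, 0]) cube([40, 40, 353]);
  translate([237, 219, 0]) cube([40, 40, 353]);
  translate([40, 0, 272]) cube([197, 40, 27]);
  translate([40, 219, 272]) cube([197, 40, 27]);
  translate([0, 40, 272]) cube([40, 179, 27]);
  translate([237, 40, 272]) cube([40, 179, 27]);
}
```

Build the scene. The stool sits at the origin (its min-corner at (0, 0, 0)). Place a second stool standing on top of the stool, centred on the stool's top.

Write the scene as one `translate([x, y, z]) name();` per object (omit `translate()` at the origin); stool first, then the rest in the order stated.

stool();
translate([6, 7, 398]) stool_2();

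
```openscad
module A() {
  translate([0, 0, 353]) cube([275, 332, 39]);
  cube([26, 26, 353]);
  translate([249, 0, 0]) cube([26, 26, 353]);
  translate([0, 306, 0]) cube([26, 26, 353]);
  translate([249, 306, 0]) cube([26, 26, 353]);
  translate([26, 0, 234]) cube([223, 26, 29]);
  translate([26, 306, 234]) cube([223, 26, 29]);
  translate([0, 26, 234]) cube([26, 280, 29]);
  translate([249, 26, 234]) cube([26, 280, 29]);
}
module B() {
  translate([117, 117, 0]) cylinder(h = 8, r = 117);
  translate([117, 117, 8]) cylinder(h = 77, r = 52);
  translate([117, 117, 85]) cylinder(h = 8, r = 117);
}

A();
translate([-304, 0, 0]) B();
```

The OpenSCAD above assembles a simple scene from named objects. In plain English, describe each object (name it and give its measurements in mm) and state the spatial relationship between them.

A is a four-legged stool. The seat is 275×332 mm, 39 mm thick, top at z = 392 mm. It stands on four square legs, each 26×26 mm in cross-section, from z = 0 to the seat underside, each flush with a corner of the seat. Four stretchers, 26 mm wide and 29 mm tall, connect adjacent legs with their undersides at z = 234 mm, each running between the inner faces of the legs it joins and aligned with the legs' outer faces on the other axis.

B is a spool: two coaxial disc flanges of radius 117 mm and thickness 8 mm, joined by a core cylinder of radius 52 mm and height 77 mm. The lower flange rests on z = 0 and the three cylinders share a vertical axis.

The spool is on the floor beside the stool on its −x side.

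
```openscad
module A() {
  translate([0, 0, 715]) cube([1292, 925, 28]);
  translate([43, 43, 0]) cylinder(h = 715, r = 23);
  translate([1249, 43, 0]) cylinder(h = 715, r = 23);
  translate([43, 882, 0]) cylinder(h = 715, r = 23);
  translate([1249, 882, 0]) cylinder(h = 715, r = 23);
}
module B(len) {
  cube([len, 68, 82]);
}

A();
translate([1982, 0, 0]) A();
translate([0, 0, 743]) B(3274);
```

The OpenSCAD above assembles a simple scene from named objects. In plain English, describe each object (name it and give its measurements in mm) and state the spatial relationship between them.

A is a table with a 1292×925 mm rectangular top, 28 mm thick, top surface at z = 743 mm, supported by four round legs of 46 mm diameter, each leg's bounding box inset 20 mm from the nearest pair of top edges, running from the floor.

B is a rectangular beam 3274 mm long (x), 68 mm deep (y), 82 mm thick (z).

The beam spans the tops of two tables placed 690 mm apart, resting at z = 743 mm.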